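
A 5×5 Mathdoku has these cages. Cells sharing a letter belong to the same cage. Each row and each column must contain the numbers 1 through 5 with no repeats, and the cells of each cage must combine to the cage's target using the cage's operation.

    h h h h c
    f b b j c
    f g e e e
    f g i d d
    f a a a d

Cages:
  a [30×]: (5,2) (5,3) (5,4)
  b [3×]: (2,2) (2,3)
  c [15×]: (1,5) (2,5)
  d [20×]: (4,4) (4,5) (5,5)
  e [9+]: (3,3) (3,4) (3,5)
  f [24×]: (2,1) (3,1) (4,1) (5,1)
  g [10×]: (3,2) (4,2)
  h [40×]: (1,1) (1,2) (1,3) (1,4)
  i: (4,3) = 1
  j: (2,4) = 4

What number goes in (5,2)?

J is a freebie, which forces (2,4) = 4.
Cage i is given; hence (4,3) = 1.
Cage b's pair has product 3, leaving (2,2) = 1.
1 is placed in column 3, which forces (2,3) = 3.
Row 2 already has 3, so (2,5) = 5.
Column 5 already has 5; hence (4,5) = 4.
Column 5 already has 5, leaving (1,5) = 3.
Row 2 already has 3, which forces (2,1) = 2.
Cage f needs product 24, leaving (4,1) = 3.
Cage d has product 20, so (4,4) = 5.
The 3 cells of cage d must have product 20, which forces (5,5) = 1.
The 4 cells of cage f must have product 24, so (3,1) = 1.
The two cells of cage g must have product 10, leaving (3,2) = 5.
The 3 cells of cage e must have sum 9; hence (3,3) = 4.
The 3 cells of cage e must have sum 9; hence (3,4) = 3.
Column 5 already has 1; hence (3,5) = 2.
Row 4 now contains 5, which forces (4,2) = 2.
Row 5 already has 1; hence (5,1) = 4.
Column 2 already has 2; hence (5,2) = 3.
Column 4 already has 3, leaving (5,4) = 2.
Column 1 already has 4, so (1,1) = 5.
Column 2 already has 2; hence (1,2) = 4.
The 4 cells of cage h must have product 40, so (1,3) = 2.
Column 4 already has 2, leaving (1,4) = 1.
Row 5 already has 2, leaving (5,3) = 5.
Completed grid: 5 4 2 1 3 / 2 1 3 4 5 / 1 5 4 3 2 / 3 2 1 5 4 / 4 3 5 2 1.

3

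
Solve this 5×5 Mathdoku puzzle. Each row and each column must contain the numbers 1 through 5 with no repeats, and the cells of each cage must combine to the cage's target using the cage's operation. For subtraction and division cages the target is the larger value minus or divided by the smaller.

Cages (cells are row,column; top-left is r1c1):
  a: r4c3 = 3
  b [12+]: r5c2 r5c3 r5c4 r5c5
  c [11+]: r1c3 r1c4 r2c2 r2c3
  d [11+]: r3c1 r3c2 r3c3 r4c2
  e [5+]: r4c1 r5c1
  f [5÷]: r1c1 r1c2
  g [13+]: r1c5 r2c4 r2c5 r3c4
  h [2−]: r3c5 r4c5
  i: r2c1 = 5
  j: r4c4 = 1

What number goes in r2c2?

3

Cage i is a single given cell; hence r2c1 = 5.
Cage a is given, so r4c3 = 3.
J is a freebie; hence r4c4 = 1.
Column 1 already has 5, which forces r1c1 = 1.
Cage f needs two cells with quotient 5; hence r1c2 = 5.
Column 1 now contains 1, leaving r5c1 = 3.
The two cells of cage e must have sum 5; hence r4c1 = 2.
2 is placed in row 4, which forces r4c2 = 4.
Row 4 already has 4; hence r4c5 = 5.
Column 1 already has 2, leaving r3c1 = 4.
Cage h's pair has difference 2, which forces r3c5 = 3.
Cage g needs sum 13, which forces r3c4 = 5.
The 4 cells of cage b must have sum 12, so r5c3 = 5.
The only place for 3 in row 1 is r1c4.
The 4 cells of cage g must have sum 13, leaving r1c5 = 2.
3 is placed in column 4, which forces r2c4 = 2.
Cage g needs sum 13; hence r2c5 = 4.
Column 4 now contains 2; hence r5c4 = 4.
4 is placed in column 5, leaving r5c5 = 1.
2 is placed in row 1, which forces r1c3 = 4.
Row 2 now contains 2; hence r2c2 = 3.
4 is placed in row 2, which forces r2c3 = 1.
1 is placed in column 3, leaving r3c3 = 2.
Row 5 already has 1; hence r5c2 = 2.
Row 3 already has 2; hence r3c2 = 1.
Completed grid: 1 5 4 3 2 / 5 3 1 2 4 / 4 1 2 5 3 / 2 4 3 1 5 / 3 2 5 4 1.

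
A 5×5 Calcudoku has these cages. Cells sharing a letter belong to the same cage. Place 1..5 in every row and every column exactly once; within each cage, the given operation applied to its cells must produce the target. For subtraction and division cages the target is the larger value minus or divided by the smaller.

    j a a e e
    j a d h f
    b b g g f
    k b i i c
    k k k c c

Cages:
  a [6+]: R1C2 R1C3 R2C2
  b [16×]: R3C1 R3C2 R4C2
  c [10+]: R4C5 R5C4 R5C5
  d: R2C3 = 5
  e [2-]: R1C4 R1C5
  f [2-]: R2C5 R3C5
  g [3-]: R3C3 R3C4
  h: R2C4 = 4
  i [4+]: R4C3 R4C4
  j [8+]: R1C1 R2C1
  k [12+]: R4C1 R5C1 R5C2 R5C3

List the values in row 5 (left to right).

1 5 4 3 2

Cage d is a single given cell; hence R2C3 = 5.
H is a freebie, which forces R2C4 = 4.
Cage j's pair has sum 8, so R1C1 = 5.
Row 2 now contains 5, so R2C1 = 3.
In row 3, 3 can only go at R3C5, so R3C5 = 3.
Cage f needs two cells with difference 2, which forces R2C5 = 1.
Cage e needs two cells with difference 2, leaving R1C4 = 2.
Column 5 now contains 1; hence R1C5 = 4.
Row 2 now contains 1, so R2C2 = 2.
Column 2 already has 2, which forces R4C2 = 4.
Cage b has product 16, leaving R3C1 = 4.
Column 2 now contains 4, which forces R3C2 = 1.
Row 3 already has 4; hence R3C3 = 2.
1 is placed in row 3; hence R3C4 = 5.
Cage k has sum 12, which forces R5C2 = 5.
The 3 cells of cage c must have sum 10, leaving R5C4 = 3.
Row 5 now contains 5, so R5C5 = 2.
1 is placed in column 2, which forces R1C2 = 3.
The 3 cells of cage a must have sum 6, so R1C3 = 1.
Cage k has sum 12; hence R4C1 = 2.
The two cells of cage i must have sum 4; hence R4C3 = 3.
3 is placed in column 4; hence R4C4 = 1.
Column 5 already has 2, which forces R4C5 = 5.
Row 5 now contains 2, which forces R5C1 = 1.
The 4 cells of cage k must have sum 12, which forces R5C3 = 4.
The full grid is 5 3 1 2 4 / 3 2 5 4 1 / 4 1 2 5 3 / 2 4 3 1 5 / 1 5 4 3 2.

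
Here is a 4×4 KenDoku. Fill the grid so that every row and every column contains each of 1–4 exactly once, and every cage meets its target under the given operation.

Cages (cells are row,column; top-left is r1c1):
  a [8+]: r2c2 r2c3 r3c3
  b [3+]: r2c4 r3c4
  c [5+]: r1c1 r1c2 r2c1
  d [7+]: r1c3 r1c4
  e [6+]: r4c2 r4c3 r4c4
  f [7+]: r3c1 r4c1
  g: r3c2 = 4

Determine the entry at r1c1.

Cage g is given, which forces r3c2 = 4.
4 is placed in row 3, so r3c1 = 3.
Cage f needs two cells with sum 7, leaving r4c1 = 4.
Column 1 already has 3, so r1c1 = 1.
Cage c needs sum 5; hence r1c2 = 2.
The 3 cells of cage c must have sum 5, which forces r2c1 = 2.
2 is placed in column 2, which forces r2c2 = 3.
Cage a has sum 8, leaving r2c3 = 4.
Row 2 already has 2, leaving r2c4 = 1.
Column 4 now contains 1, leaving r3c4 = 2.
Column 2 already has 3, so r4c2 = 1.
2 is placed in column 4, which forces r4c4 = 3.
Column 3 now contains 4, leaving r1c3 = 3.
Column 4 already has 3, so r1c4 = 4.
2 is placed in row 3, leaving r3c3 = 1.
Row 4 now contains 3; hence r4c3 = 2.
Completed grid: 1 2 3 4 / 2 3 4 1 / 3 4 1 2 / 4 1 2 3.

1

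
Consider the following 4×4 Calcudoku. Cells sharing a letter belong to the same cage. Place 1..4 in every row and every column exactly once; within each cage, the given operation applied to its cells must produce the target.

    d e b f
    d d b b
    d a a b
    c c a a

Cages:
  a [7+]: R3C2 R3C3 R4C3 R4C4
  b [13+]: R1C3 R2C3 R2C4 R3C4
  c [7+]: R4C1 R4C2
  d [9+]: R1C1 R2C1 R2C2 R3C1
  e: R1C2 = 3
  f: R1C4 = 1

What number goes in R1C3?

Cage e is given, so R1C2 = 3.
Cage f is given, leaving R1C4 = 1.
3 is placed in column 2; hence R4C2 = 4.
Cage a needs sum 7; hence R3C2 = 1.
Row 4 already has 4, leaving R4C1 = 3.
Cage a has sum 7, so R4C3 = 1.
3 is placed in row 4, leaving R4C4 = 2.
Cage d has sum 9, leaving R2C1 = 1.
Column 2 already has 1; hence R2C2 = 2.
Row 2 already has 2; hence R2C3 = 4.
Row 2 already has 4, leaving R2C4 = 3.
Cage a needs sum 7, which forces R3C3 = 3.
Column 4 already has 3; hence R3C4 = 4.
Cage d has sum 9, so R1C1 = 4.
Column 3 already has 4, so R1C3 = 2.
Row 3 already has 4; hence R3C1 = 2.
Completed grid: 4 3 2 1 / 1 2 4 3 / 2 1 3 4 / 3 4 1 2.

2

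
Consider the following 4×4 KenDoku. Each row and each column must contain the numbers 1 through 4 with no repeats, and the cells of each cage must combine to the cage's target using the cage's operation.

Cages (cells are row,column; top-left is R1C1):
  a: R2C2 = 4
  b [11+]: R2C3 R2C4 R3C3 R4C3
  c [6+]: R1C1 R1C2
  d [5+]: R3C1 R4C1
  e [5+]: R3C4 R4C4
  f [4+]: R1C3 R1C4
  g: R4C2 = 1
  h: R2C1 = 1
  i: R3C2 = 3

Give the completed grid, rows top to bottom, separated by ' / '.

4 2 1 3 / 1 4 3 2 / 2 3 4 1 / 3 1 2 4

H is a freebie, leaving R2C1 = 1.
Cage a is given; hence R2C2 = 4.
I is a freebie, so R3C2 = 3.
Cage g is a single given cell; hence R4C2 = 1.
Cage c's pair has sum 6, which forces R1C1 = 4.
Column 2 already has 4, leaving R1C2 = 2.
Cage b needs sum 11; hence R2C3 = 3.
Cage b has sum 11, leaving R2C4 = 2.
The two cells of cage d must have sum 5, leaving R3C1 = 2.
Row 3 now contains 2, which forces R3C3 = 4.
2 is placed in column 4, so R3C4 = 1.
The two cells of cage d must have sum 5; hence R4C1 = 3.
Column 3 already has 4; hence R4C3 = 2.
3 is placed in row 4, which forces R4C4 = 4.
Column 3 already has 3; hence R1C3 = 1.
Column 4 now contains 1, so R1C4 = 3.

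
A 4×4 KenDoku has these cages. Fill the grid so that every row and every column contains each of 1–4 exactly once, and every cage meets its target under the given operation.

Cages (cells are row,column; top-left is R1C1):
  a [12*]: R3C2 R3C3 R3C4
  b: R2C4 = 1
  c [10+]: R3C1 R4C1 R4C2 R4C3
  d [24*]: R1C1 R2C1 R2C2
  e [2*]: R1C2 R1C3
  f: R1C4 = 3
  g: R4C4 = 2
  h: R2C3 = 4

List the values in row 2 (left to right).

Cage f is a single given cell, so R1C4 = 3.
Cage h is given, so R2C3 = 4.
Cage b is given; hence R2C4 = 1.
Column 4 now contains 1, which forces R3C4 = 4.
G is a freebie, which forces R4C4 = 2.
Cage d needs product 24; hence R1C1 = 4.
Cage c has sum 10, so R3C1 = 2.
2 is placed in column 1, leaving R2C1 = 3.
Cage d has product 24, leaving R2C2 = 2.
3 is placed in column 1, which forces R4C1 = 1.
Cage c has sum 10, leaving R4C2 = 4.
Row 4 now contains 1, so R4C3 = 3.
Column 2 now contains 2, which forces R1C2 = 1.
Cage e needs two cells with product 2, so R1C3 = 2.
The 3 cells of cage a must have product 12; hence R3C2 = 3.
3 is placed in column 3, leaving R3C3 = 1.
Completed grid: 4 1 2 3 / 3 2 4 1 / 2 3 1 4 / 1 4 3 2.

3 2 4 1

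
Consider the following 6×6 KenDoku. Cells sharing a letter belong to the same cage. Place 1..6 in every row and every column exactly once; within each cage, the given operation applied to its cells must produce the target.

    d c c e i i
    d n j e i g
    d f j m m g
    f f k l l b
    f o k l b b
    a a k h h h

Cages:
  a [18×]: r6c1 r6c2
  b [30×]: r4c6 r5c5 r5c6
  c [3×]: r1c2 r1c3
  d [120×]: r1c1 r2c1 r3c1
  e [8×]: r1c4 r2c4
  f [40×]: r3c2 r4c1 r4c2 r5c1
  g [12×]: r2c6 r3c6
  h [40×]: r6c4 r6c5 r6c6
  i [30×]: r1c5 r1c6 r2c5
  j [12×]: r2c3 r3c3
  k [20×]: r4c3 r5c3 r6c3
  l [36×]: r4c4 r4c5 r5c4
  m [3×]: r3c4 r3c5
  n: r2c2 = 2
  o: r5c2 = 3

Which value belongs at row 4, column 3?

5

N is a freebie; hence r2c2 = 2.
Row 2 now contains 2, so r2c4 = 4.
O is a freebie; hence r5c2 = 3.
Column 2 now contains 3; hence r6c2 = 6.
Column 2 now contains 3, leaving r1c2 = 1.
Cage c's pair has product 3; hence r1c3 = 3.
Column 4 already has 4, leaving r1c4 = 2.
Column 3 already has 3, so r2c3 = 6.
Row 2 already has 6; hence r2c6 = 3.
2 is placed in column 4; hence r5c4 = 6.
Row 6 already has 6; hence r6c1 = 3.
2 is placed in column 4, which forces r6c4 = 5.
Row 2 already has 6, which forces r2c1 = 5.
Cage i needs product 30, so r2c5 = 1.
Cage j's pair has product 12, leaving r3c3 = 2.
1 is placed in column 5, so r3c5 = 3.
Cage g's pair has product 12, so r3c6 = 4.
The 3 cells of cage b must have product 30, leaving r4c6 = 6.
1 is placed in column 5, which forces r5c5 = 5.
5 is placed in row 5; hence r5c6 = 1.
4 is placed in column 6, leaving r6c6 = 2.
Cage d has product 120, leaving r1c1 = 4.
Column 5 already has 5, so r1c5 = 6.
Column 6 already has 6; hence r1c6 = 5.
Row 3 already has 4; hence r3c1 = 6.
Row 3 already has 4, leaving r3c2 = 5.
3 is placed in row 3, which forces r3c4 = 1.
Cage f has product 40, leaving r4c1 = 1.
The 4 cells of cage f must have product 40, which forces r4c2 = 4.
Cage k has product 20, so r4c3 = 5.
The 3 cells of cage l must have product 36, which forces r4c4 = 3.
Row 4 already has 6; hence r4c5 = 2.
1 is placed in row 5, so r5c1 = 2.
1 is placed in row 5, leaving r5c3 = 4.
Cage k needs product 20, so r6c3 = 1.
2 is placed in row 6, leaving r6c5 = 4.
Completed grid: 4 1 3 2 6 5 / 5 2 6 4 1 3 / 6 5 2 1 3 4 / 1 4 5 3 2 6 / 2 3 4 6 5 1 / 3 6 1 5 4 2.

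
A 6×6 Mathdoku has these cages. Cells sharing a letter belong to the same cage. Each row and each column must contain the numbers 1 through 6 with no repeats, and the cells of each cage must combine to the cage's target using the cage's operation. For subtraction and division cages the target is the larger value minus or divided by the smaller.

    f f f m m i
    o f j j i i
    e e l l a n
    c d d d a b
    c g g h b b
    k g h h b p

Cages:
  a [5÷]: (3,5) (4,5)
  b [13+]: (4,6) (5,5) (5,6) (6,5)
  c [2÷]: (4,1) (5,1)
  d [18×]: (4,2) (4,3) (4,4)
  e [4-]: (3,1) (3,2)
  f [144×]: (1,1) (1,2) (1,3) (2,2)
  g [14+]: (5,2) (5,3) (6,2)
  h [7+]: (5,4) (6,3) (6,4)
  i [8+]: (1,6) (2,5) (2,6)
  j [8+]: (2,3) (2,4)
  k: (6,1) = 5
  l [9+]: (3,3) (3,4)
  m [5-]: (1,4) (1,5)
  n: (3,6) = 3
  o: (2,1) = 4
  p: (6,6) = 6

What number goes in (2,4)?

3

O is a freebie; hence (2,1) = 4.
Cage n is given, which forces (3,6) = 3.
K is a freebie; hence (6,1) = 5.
P is a freebie, leaving (6,6) = 6.
The only place for 5 in row 1 is (1,6).
Row 4 needs a 4, and only (4,6) is open for it.
In row 4, 2 can only go at (4,1), so (4,1) = 2.
Cage c's pair has quotient 2, which forces (5,1) = 1.
Row 5 already has 1, so (5,6) = 2.
Cage i has sum 8; hence (2,5) = 2.
2 is placed in column 6, so (2,6) = 1.
Column 1 already has 1, which forces (3,1) = 6.
The two cells of cage e must have difference 4; hence (3,2) = 2.
6 is placed in column 1; hence (1,1) = 3.
The 4 cells of cage f must have product 144, so (1,2) = 4.
The 4 cells of cage f must have product 144, which forces (1,3) = 2.
The 4 cells of cage f must have product 144, which forces (2,2) = 6.
Column 2 now contains 6; hence (5,2) = 5.
4 is placed in column 2; hence (6,2) = 3.
3 is placed in row 6, which forces (6,3) = 1.
Row 6 already has 1, leaving (6,4) = 2.
Row 6 already has 1; hence (6,5) = 4.
3 is placed in column 2, which forces (4,2) = 1.
Row 4 already has 1, leaving (4,5) = 5.
The 3 cells of cage g must have sum 14, leaving (5,3) = 6.
Cage h needs sum 7, which forces (5,4) = 4.
Cage b has sum 13, leaving (5,5) = 3.
Cage l needs two cells with sum 9, leaving (3,3) = 4.
Column 4 now contains 4, which forces (3,4) = 5.
Column 5 already has 5; hence (3,5) = 1.
Column 3 now contains 6, leaving (4,3) = 3.
Cage d has product 18, so (4,4) = 6.
6 is placed in column 4, which forces (1,4) = 1.
Column 5 already has 1, leaving (1,5) = 6.
3 is placed in column 3, which forces (2,3) = 5.
Column 4 already has 5, which forces (2,4) = 3.
Filled in: 3 4 2 1 6 5 / 4 6 5 3 2 1 / 6 2 4 5 1 3 / 2 1 3 6 5 4 / 1 5 6 4 3 2 / 5 3 1 2 4 6.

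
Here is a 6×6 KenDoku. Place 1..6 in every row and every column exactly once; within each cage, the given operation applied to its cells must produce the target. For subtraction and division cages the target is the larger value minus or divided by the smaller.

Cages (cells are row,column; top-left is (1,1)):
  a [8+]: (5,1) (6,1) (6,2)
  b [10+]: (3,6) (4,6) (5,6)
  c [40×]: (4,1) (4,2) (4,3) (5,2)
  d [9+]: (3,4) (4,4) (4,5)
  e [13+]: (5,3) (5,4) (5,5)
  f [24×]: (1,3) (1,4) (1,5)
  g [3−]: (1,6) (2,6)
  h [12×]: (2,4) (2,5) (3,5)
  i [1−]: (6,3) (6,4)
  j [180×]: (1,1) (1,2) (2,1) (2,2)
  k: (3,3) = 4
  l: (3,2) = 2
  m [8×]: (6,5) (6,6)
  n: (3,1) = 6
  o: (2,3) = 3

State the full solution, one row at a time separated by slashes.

3 5 1 4 6 2 / 2 6 3 1 4 5 / 6 2 4 5 3 1 / 5 4 2 3 1 6 / 4 1 6 2 5 3 / 1 3 5 6 2 4

Cage o is a single given cell, leaving (2,3) = 3.
N is a freebie, leaving (3,1) = 6.
Cage l is a single given cell, leaving (3,2) = 2.
Cage k is given, which forces (3,3) = 4.
The 3 cells of cage a must have sum 8; hence (5,1) = 4.
The 4 cells of cage c must have product 40, so (4,2) = 4.
Row 5 needs a 3, and only (5,6) is open for it.
Row 5 needs a 1, and only (5,2) is open for it.
Cage a has sum 8, which forces (6,1) = 1.
Column 2 already has 1; hence (6,2) = 3.
The 4 cells of cage j must have product 180, leaving (1,1) = 3.
The 4 cells of cage j must have product 180, so (2,1) = 2.
2 is placed in column 1, leaving (4,1) = 5.
Row 4 now contains 5, so (4,3) = 2.
2 is placed in row 4; hence (4,6) = 6.
The 3 cells of cage d must have sum 9; hence (3,4) = 5.
The 3 cells of cage h must have product 12; hence (3,5) = 3.
Cage b needs sum 10; hence (3,6) = 1.
Column 5 now contains 3, so (4,5) = 1.
Column 4 now contains 5, which forces (6,4) = 6.
The two cells of cage g must have difference 3, which forces (1,6) = 2.
The 3 cells of cage h must have product 12, so (2,4) = 1.
Column 5 now contains 1, so (2,5) = 4.
Cage g needs two cells with difference 3, leaving (2,6) = 5.
Row 4 now contains 1; hence (4,4) = 3.
6 is placed in column 4, which forces (5,4) = 2.
Row 6 now contains 6, leaving (6,3) = 5.
Column 5 now contains 4, which forces (6,5) = 2.
Column 6 already has 2, leaving (6,6) = 4.
Cage j has product 180, which forces (1,2) = 5.
The 3 cells of cage f must have product 24, which forces (1,3) = 1.
Column 4 now contains 1, which forces (1,4) = 4.
Column 5 now contains 4, so (1,5) = 6.
Row 2 now contains 5, which forces (2,2) = 6.
Column 3 already has 5, which forces (5,3) = 6.
Cage e needs sum 13, leaving (5,5) = 5.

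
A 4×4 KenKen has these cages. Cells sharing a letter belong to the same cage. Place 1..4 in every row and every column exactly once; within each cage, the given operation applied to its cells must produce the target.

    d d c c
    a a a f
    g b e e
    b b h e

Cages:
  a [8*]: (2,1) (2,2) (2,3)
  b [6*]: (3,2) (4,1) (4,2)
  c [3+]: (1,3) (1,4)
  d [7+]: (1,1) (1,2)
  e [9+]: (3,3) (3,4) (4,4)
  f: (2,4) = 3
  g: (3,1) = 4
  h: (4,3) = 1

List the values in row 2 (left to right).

Cage f is given; hence (2,4) = 3.
Cage g is given; hence (3,1) = 4.
Cage h is given, so (4,3) = 1.
Column 1 now contains 4, leaving (1,1) = 3.
The two cells of cage d must have sum 7, so (1,2) = 4.
Column 3 now contains 1; hence (1,3) = 2.
The two cells of cage c must have sum 3; hence (1,4) = 1.
2 is placed in column 3, so (2,3) = 4.
The 3 cells of cage b must have product 6; hence (3,2) = 1.
The 3 cells of cage e must have sum 9, which forces (3,3) = 3.
The 3 cells of cage e must have sum 9; hence (3,4) = 2.
3 is placed in column 1, which forces (4,1) = 2.
Row 4 already has 2; hence (4,2) = 3.
Cage e has sum 9, leaving (4,4) = 4.
2 is placed in column 1, leaving (2,1) = 1.
Column 2 now contains 1, leaving (2,2) = 2.
Completed grid: 3 4 2 1 / 1 2 4 3 / 4 1 3 2 / 2 3 1 4.

1 2 4 3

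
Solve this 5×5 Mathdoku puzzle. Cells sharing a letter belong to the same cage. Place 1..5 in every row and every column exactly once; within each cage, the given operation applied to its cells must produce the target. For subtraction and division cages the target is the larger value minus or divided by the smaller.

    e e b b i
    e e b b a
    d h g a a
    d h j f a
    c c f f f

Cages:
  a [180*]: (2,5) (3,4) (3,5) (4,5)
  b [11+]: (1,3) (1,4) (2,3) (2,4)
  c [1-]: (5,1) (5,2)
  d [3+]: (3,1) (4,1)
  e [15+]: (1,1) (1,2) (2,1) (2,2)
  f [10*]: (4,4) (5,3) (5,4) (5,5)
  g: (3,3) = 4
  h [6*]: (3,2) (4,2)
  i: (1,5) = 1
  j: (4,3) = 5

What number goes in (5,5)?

Cage i is given; hence (1,5) = 1.
G is a freebie, which forces (3,3) = 4.
Cage a has product 180; hence (3,4) = 3.
Row 3 now contains 4; hence (3,5) = 5.
J is a freebie, so (4,3) = 5.
Cage f has product 10, so (4,4) = 1.
Column 5 already has 5, leaving (5,5) = 2.
Cage d needs two cells with sum 3; hence (3,1) = 1.
3 is placed in row 3, so (3,2) = 2.
1 is placed in row 4, leaving (4,1) = 2.
The two cells of cage h must have product 6; hence (4,2) = 3.
3 is placed in row 4, so (4,5) = 4.
Row 5 already has 2, which forces (5,3) = 1.
Row 5 already has 2; hence (5,4) = 5.
Cage e has sum 15; hence (1,1) = 4.
Cage e needs sum 15, which forces (1,2) = 5.
4 is placed in row 1, so (1,4) = 2.
Cage e needs sum 15; hence (2,1) = 5.
Cage e needs sum 15, so (2,2) = 1.
2 is placed in column 4, leaving (2,4) = 4.
Column 5 already has 4, so (2,5) = 3.
The two cells of cage c must have difference 1, so (5,1) = 3.
5 is placed in row 5, so (5,2) = 4.
2 is placed in row 1, so (1,3) = 3.
Row 2 already has 3, which forces (2,3) = 2.
Completed grid: 4 5 3 2 1 / 5 1 2 4 3 / 1 2 4 3 5 / 2 3 5 1 4 / 3 4 1 5 2.

2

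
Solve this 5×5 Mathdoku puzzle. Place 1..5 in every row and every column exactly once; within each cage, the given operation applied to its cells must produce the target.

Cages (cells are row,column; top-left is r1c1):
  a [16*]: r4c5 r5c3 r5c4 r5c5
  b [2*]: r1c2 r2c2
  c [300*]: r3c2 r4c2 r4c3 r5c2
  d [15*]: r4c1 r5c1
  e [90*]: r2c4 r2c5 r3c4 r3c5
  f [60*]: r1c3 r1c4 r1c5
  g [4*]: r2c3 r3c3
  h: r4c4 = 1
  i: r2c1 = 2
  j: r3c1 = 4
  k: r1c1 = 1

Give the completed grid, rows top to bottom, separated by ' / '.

Cage k is given, leaving r1c1 = 1.
1 is placed in row 1, so r1c2 = 2.
I is a freebie, leaving r2c1 = 2.
Column 2 already has 2; hence r2c2 = 1.
1 is placed in row 2; hence r2c3 = 4.
Cage j is given, leaving r3c1 = 4.
Column 3 already has 4, leaving r3c3 = 1.
The 4 cells of cage c must have product 300; hence r4c3 = 5.
Cage h is given; hence r4c4 = 1.
The 4 cells of cage a must have product 16; hence r4c5 = 2.
Column 3 already has 1; hence r5c3 = 2.
Row 5 now contains 2, so r5c4 = 4.
4 is placed in row 5, leaving r5c5 = 1.
Column 3 already has 5; hence r1c3 = 3.
Cage f has product 60; hence r1c4 = 5.
The 3 cells of cage f must have product 60, so r1c5 = 4.
Cage e has product 90; hence r2c4 = 3.
The 4 cells of cage e must have product 90, leaving r2c5 = 5.
The 4 cells of cage e must have product 90, which forces r3c4 = 2.
Cage e needs product 90, leaving r3c5 = 3.
Row 4 now contains 5, leaving r4c1 = 3.
The 4 cells of cage c must have product 300, so r4c2 = 4.
Cage d needs two cells with product 15; hence r5c1 = 5.
Row 5 now contains 5; hence r5c2 = 3.
3 is placed in row 3; hence r3c2 = 5.

1 2 3 5 4 / 2 1 4 3 5 / 4 5 1 2 3 / 3 4 5 1 2 / 5 3 2 4 1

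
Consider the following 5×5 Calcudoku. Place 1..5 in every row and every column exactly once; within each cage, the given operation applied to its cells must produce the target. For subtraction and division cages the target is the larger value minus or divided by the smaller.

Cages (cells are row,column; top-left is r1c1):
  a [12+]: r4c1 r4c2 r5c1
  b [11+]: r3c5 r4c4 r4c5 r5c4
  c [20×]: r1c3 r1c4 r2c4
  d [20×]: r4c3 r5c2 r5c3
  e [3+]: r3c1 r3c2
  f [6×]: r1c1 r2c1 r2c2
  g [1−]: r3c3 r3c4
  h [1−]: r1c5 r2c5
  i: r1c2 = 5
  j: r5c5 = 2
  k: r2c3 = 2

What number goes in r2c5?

Cage i is a single given cell, which forces r1c2 = 5.
Cage k is given, leaving r2c3 = 2.
J is a freebie, so r5c5 = 2.
The 3 cells of cage f must have product 6, which forces r1c1 = 2.
Cage c has product 20, so r2c4 = 5.
Column 1 now contains 2; hence r3c1 = 1.
1 is placed in row 3, which forces r3c2 = 2.
Column 1 now contains 1; hence r2c1 = 3.
Cage f has product 6, leaving r2c2 = 1.
Row 2 already has 3, so r2c5 = 4.
1 is placed in column 2, so r5c2 = 4.
Column 5 now contains 4; hence r1c5 = 3.
Column 5 now contains 3; hence r3c5 = 5.
Cage a needs sum 12, which forces r4c1 = 4.
4 is placed in column 2, so r4c2 = 3.
Row 4 already has 4; hence r4c4 = 2.
5 is placed in column 5; hence r4c5 = 1.
Row 5 now contains 4, leaving r5c1 = 5.
Row 5 now contains 5, leaving r5c3 = 1.
Row 5 already has 1, which forces r5c4 = 3.
Column 3 now contains 1; hence r1c3 = 4.
The 3 cells of cage c must have product 20, so r1c4 = 1.
Cage g needs two cells with difference 1, so r3c3 = 3.
Column 4 now contains 3; hence r3c4 = 4.
Row 4 now contains 1; hence r4c3 = 5.
Completed grid: 2 5 4 1 3 / 3 1 2 5 4 / 1 2 3 4 5 / 4 3 5 2 1 / 5 4 1 3 2.

4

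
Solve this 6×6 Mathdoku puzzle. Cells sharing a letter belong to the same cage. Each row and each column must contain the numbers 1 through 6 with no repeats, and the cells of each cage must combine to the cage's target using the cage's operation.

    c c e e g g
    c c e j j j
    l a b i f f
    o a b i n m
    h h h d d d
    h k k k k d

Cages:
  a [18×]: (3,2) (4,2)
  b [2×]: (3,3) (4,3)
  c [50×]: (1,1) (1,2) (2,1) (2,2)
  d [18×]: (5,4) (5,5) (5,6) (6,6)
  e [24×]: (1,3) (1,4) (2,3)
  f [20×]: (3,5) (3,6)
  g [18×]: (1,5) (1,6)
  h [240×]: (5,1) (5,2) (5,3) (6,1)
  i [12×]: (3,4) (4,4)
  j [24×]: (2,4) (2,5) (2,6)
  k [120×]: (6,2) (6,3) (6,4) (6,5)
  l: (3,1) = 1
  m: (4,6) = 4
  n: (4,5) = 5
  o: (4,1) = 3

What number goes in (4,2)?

6

Cage l is a single given cell, so (3,1) = 1.
Row 3 already has 1, so (3,3) = 2.
O is a freebie, leaving (4,1) = 3.
3 is placed in row 4, which forces (4,2) = 6.
Column 3 now contains 2, which forces (4,3) = 1.
N is a freebie, leaving (4,5) = 5.
Cage m is given, so (4,6) = 4.
Column 2 already has 6, leaving (3,2) = 3.
The two cells of cage i must have product 12, so (3,4) = 6.
Column 5 already has 5, which forces (3,5) = 4.
Column 6 now contains 4; hence (3,6) = 5.
Row 4 already has 4, leaving (4,4) = 2.
Column 4 now contains 2, which forces (1,4) = 1.
The 3 cells of cage j must have product 24; hence (2,4) = 4.
Column 4 already has 1, leaving (5,4) = 3.
Column 4 already has 3, so (6,4) = 5.
Cage c needs product 50, which forces (1,1) = 2.
Row 1 now contains 1, so (1,2) = 5.
Cage e has product 24, which forces (1,3) = 4.
Cage c has product 50, which forces (2,1) = 5.
The 4 cells of cage c must have product 50, which forces (2,2) = 1.
Row 2 already has 4, leaving (2,3) = 6.
Column 3 now contains 6; hence (5,3) = 5.
Column 3 now contains 6; hence (6,3) = 3.
Row 6 now contains 3, which forces (6,6) = 1.
Cage h has product 240, leaving (5,2) = 2.
Cage d has product 18, which forces (5,5) = 1.
Cage d needs product 18, which forces (5,6) = 6.
Cage k has product 120; hence (6,2) = 4.
The 4 cells of cage k must have product 120, so (6,5) = 2.
Cage g's pair has product 18, which forces (1,5) = 6.
6 is placed in column 6; hence (1,6) = 3.
2 is placed in column 5, so (2,5) = 3.
Cage j has product 24; hence (2,6) = 2.
Row 5 now contains 6, so (5,1) = 4.
Row 6 now contains 4; hence (6,1) = 6.
Filled in: 2 5 4 1 6 3 / 5 1 6 4 3 2 / 1 3 2 6 4 5 / 3 6 1 2 5 4 / 4 2 5 3 1 6 / 6 4 3 5 2 1.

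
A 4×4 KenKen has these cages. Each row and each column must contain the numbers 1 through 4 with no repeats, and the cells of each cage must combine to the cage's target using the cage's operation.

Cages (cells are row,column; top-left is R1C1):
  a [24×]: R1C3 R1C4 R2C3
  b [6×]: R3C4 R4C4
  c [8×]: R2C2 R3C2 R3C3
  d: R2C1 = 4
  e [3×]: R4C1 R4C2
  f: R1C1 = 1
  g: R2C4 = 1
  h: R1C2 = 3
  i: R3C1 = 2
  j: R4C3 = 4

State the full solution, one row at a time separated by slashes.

1 3 2 4 / 4 2 3 1 / 2 4 1 3 / 3 1 4 2

Cage f is given, so R1C1 = 1.
Cage h is given, leaving R1C2 = 3.
D is a freebie, which forces R2C1 = 4.
Cage g is given; hence R2C4 = 1.
Cage i is a single given cell, so R3C1 = 2.
2 is placed in row 3, leaving R3C4 = 3.
Column 1 already has 1; hence R4C1 = 3.
3 is placed in column 2, which forces R4C2 = 1.
Cage j is given; hence R4C3 = 4.
Column 4 now contains 3, so R4C4 = 2.
Column 3 now contains 4; hence R1C3 = 2.
Column 4 now contains 2, leaving R1C4 = 4.
1 is placed in row 2, which forces R2C2 = 2.
Cage a needs product 24, so R2C3 = 3.
Column 2 already has 1, which forces R3C2 = 4.
Column 3 now contains 4; hence R3C3 = 1.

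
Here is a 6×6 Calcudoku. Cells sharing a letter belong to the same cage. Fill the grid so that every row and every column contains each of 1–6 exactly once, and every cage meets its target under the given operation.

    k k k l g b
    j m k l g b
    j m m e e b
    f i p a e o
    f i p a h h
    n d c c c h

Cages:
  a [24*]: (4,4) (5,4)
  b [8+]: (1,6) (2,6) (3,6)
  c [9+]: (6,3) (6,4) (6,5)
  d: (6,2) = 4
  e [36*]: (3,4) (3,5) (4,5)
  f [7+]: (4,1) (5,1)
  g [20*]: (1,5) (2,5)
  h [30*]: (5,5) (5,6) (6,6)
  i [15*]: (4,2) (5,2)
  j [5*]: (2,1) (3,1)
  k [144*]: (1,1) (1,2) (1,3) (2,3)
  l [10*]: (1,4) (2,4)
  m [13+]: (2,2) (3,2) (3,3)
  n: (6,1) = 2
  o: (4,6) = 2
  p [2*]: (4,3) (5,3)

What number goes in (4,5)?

O is a freebie, so (4,6) = 2.
Cage n is a single given cell, so (6,1) = 2.
Cage d is a single given cell, which forces (6,2) = 4.
2 is placed in row 4, which forces (4,3) = 1.
Cage p needs two cells with product 2, leaving (5,3) = 2.
Row 4 needs a 5, and only (4,2) is open for it.
Column 2 already has 5; hence (5,2) = 3.
In row 4, 4 can only go at (4,4), so (4,4) = 4.
4 is placed in column 4; hence (5,4) = 6.
The 3 cells of cage h must have product 30, so (6,6) = 6.
The only place for 4 in row 5 is (5,1).
Cage f needs two cells with sum 7; hence (4,1) = 3.
3 is placed in row 4; hence (4,5) = 6.
The only place for 4 in row 3 is (3,6).
The only place for 6 in column 1 is (1,1).
Column 4 needs a 1, and only (6,4) is open for it.
Column 4 needs a 3, and only (3,4) is open for it.
3 is placed in row 3; hence (3,5) = 2.
Column 5 needs a 1, and only (5,5) is open for it.
Row 5 already has 1, leaving (5,6) = 5.
Column 5 needs a 3, and only (6,5) is open for it.
Row 6 now contains 3, leaving (6,3) = 5.
The 3 cells of cage m must have sum 13, leaving (2,2) = 6.
Cage m has sum 13, which forces (3,2) = 1.
Column 3 now contains 5; hence (3,3) = 6.
1 is placed in column 2, which forces (1,2) = 2.
Row 1 already has 2; hence (1,4) = 5.
5 is placed in row 1, leaving (1,5) = 4.
Cage j's pair has product 5, which forces (2,1) = 1.
Column 4 already has 5, so (2,4) = 2.
4 is placed in column 5; hence (2,5) = 5.
Row 2 now contains 1, which forces (2,6) = 3.
1 is placed in row 3, so (3,1) = 5.
Row 1 already has 4, which forces (1,3) = 3.
Column 6 now contains 3, so (1,6) = 1.
Row 2 already has 3, which forces (2,3) = 4.
Filled in: 6 2 3 5 4 1 / 1 6 4 2 5 3 / 5 1 6 3 2 4 / 3 5 1 4 6 2 / 4 3 2 6 1 5 / 2 4 5 1 3 6.

6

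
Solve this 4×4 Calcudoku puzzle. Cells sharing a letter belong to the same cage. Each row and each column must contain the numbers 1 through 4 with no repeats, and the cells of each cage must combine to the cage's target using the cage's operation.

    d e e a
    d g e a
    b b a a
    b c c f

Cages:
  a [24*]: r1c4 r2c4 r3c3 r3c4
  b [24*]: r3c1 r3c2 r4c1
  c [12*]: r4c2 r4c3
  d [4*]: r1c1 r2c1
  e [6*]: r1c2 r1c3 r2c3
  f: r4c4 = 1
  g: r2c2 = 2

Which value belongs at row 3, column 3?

Cage g is a single given cell, so r2c2 = 2.
F is a freebie, leaving r4c4 = 1.
The 3 cells of cage e must have product 6; hence r1c3 = 2.
Cage a needs product 24; hence r3c3 = 1.
Cage e needs product 6, leaving r1c2 = 1.
Column 3 now contains 1; hence r2c3 = 3.
3 is placed in row 2; hence r2c4 = 4.
The 4 cells of cage a must have product 24, leaving r3c4 = 2.
Column 3 already has 3, which forces r4c3 = 4.
Row 1 now contains 1, so r1c1 = 4.
4 is placed in column 4, which forces r1c4 = 3.
Row 2 now contains 4, leaving r2c1 = 1.
Column 1 already has 4, so r3c1 = 3.
Row 3 already has 3, which forces r3c2 = 4.
Cage b needs product 24; hence r4c1 = 2.
4 is placed in row 4, so r4c2 = 3.
Completed grid: 4 1 2 3 / 1 2 3 4 / 3 4 1 2 / 2 3 4 1.

1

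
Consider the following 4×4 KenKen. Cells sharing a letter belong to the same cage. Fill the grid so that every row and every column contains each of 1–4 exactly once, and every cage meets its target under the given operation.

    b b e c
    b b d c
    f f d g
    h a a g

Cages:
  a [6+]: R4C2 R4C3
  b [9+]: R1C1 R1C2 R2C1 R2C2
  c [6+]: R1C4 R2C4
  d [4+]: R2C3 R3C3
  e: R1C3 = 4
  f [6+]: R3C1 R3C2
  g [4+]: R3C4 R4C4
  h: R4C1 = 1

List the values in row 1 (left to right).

3 1 4 2

Cage e is a single given cell, leaving R1C3 = 4.
Row 1 already has 4, which forces R1C4 = 2.
2 is placed in column 4, leaving R2C4 = 4.
Cage h is a single given cell, which forces R4C1 = 1.
Column 3 now contains 4, which forces R4C3 = 2.
Row 4 now contains 1, leaving R4C4 = 3.
1 is placed in column 1, so R1C1 = 3.
Cage b needs sum 9, which forces R1C2 = 1.
Cage b has sum 9; hence R2C1 = 2.
Cage b needs sum 9; hence R2C2 = 3.
3 is placed in row 2, leaving R2C3 = 1.
2 is placed in column 1, leaving R3C1 = 4.
Row 3 already has 4; hence R3C2 = 2.
Column 3 already has 1, leaving R3C3 = 3.
Column 4 already has 3, so R3C4 = 1.
2 is placed in row 4; hence R4C2 = 4.
Completed grid: 3 1 4 2 / 2 3 1 4 / 4 2 3 1 / 1 4 2 3.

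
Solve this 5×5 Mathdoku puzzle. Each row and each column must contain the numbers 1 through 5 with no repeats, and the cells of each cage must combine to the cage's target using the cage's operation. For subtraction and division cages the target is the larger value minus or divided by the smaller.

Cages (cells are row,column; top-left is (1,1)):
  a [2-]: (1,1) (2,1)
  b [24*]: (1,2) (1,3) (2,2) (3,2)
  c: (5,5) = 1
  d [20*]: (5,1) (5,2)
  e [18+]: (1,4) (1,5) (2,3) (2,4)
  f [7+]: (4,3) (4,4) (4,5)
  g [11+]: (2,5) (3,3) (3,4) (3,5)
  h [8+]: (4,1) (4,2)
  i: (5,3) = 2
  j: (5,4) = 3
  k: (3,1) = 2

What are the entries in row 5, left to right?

Cage k is given; hence (3,1) = 2.
Cage i is a single given cell; hence (5,3) = 2.
Cage j is given, which forces (5,4) = 3.
C is a freebie, which forces (5,5) = 1.
In row 1, 2 can only go at (1,2), so (1,2) = 2.
In row 2, 2 can only go at (2,5), so (2,5) = 2.
Cage f has sum 7, so (4,3) = 1.
The 3 cells of cage f must have sum 7, so (4,4) = 2.
Column 5 now contains 2; hence (4,5) = 4.
Cage e needs sum 18, leaving (1,4) = 4.
Column 5 already has 4, so (1,5) = 5.
Cage e needs sum 18, which forces (2,3) = 4.
Cage e needs sum 18, which forces (2,4) = 5.
Cage g needs sum 11; hence (3,4) = 1.
Column 5 now contains 5, which forces (3,5) = 3.
Row 1 already has 4; hence (1,3) = 3.
The 4 cells of cage b must have product 24, which forces (2,2) = 1.
Row 3 now contains 3, so (3,2) = 4.
Row 3 now contains 3, so (3,3) = 5.
4 is placed in column 2; hence (5,2) = 5.
Row 1 now contains 3, leaving (1,1) = 1.
Row 2 now contains 1, leaving (2,1) = 3.
The two cells of cage h must have sum 8, so (4,1) = 5.
Column 2 already has 5, so (4,2) = 3.
5 is placed in row 5, so (5,1) = 4.
Filled in: 1 2 3 4 5 / 3 1 4 5 2 / 2 4 5 1 3 / 5 3 1 2 4 / 4 5 2 3 1.

4 5 2 3 1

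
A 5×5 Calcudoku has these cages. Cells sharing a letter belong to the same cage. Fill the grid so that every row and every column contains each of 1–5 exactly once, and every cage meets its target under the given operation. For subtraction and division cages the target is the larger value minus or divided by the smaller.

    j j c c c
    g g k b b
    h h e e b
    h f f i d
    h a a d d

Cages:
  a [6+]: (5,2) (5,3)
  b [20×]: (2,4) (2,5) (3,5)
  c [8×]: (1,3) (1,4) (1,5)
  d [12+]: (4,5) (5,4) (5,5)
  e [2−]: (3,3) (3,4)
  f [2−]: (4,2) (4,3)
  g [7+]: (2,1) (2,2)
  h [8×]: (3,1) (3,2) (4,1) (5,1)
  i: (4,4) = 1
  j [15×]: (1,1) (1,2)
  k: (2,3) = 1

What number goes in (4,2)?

5

K is a freebie, so (2,3) = 1.
Cage h needs product 8, which forces (3,2) = 1.
Cage i is a single given cell, leaving (4,4) = 1.
Cage c has product 8, leaving (1,5) = 1.
Cage b needs product 20, which forces (2,4) = 2.
Cage b needs product 20, leaving (2,5) = 5.
Cage b needs product 20, which forces (3,5) = 2.
The 4 cells of cage h must have product 8, leaving (5,1) = 1.
The 3 cells of cage c must have product 8, which forces (1,3) = 2.
Column 4 already has 2, leaving (1,4) = 4.
Row 3 now contains 2, so (3,1) = 4.
Cage h has product 8, so (4,1) = 2.
Column 3 now contains 2, so (5,3) = 4.
Cage d has sum 12, leaving (5,4) = 5.
Row 5 already has 4, which forces (5,5) = 3.
Column 1 already has 4; hence (2,1) = 3.
Cage g's pair has sum 7; hence (2,2) = 4.
Cage e's pair has difference 2, which forces (3,3) = 5.
Column 4 now contains 5, leaving (3,4) = 3.
Column 3 already has 5, so (4,3) = 3.
3 is placed in column 5, leaving (4,5) = 4.
Row 5 already has 4, which forces (5,2) = 2.
Column 1 now contains 3; hence (1,1) = 5.
Cage j needs two cells with product 15, so (1,2) = 3.
Row 4 now contains 3, which forces (4,2) = 5.
The full grid is 5 3 2 4 1 / 3 4 1 2 5 / 4 1 5 3 2 / 2 5 3 1 4 / 1 2 4 5 3.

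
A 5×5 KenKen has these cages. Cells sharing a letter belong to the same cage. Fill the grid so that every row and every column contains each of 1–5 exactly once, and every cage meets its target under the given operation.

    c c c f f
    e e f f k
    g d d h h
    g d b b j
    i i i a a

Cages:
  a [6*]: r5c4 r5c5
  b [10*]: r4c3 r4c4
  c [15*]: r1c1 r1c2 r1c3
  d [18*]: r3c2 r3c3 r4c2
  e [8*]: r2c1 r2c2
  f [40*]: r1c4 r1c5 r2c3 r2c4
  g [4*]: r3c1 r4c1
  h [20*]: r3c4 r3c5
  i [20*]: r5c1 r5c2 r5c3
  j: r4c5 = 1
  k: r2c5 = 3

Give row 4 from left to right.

Cage k is given, leaving r2c5 = 3.
Cage d has product 18, which forces r3c2 = 2.
Cage d needs product 18; hence r3c3 = 3.
Cage d has product 18, which forces r4c2 = 3.
J is a freebie; hence r4c5 = 1.
3 is placed in column 5, leaving r5c5 = 2.
The 3 cells of cage c must have product 15, leaving r1c1 = 3.
The two cells of cage e must have product 8, so r2c1 = 2.
2 is placed in column 2, which forces r2c2 = 4.
Cage g's pair has product 4, leaving r3c1 = 1.
1 is placed in row 4, so r4c1 = 4.
4 is placed in column 1, so r5c1 = 5.
5 is placed in row 5, so r5c2 = 1.
Row 5 now contains 1, which forces r5c3 = 4.
Row 5 now contains 2, leaving r5c4 = 3.
1 is placed in column 2, so r1c2 = 5.
Cage c needs product 15, so r1c3 = 1.
The 4 cells of cage f must have product 40, which forces r1c4 = 2.
Cage f has product 40, which forces r1c5 = 4.
Column 3 already has 1; hence r2c3 = 5.
5 is placed in row 2, which forces r2c4 = 1.
4 is placed in column 5; hence r3c5 = 5.
Column 3 already has 5, leaving r4c3 = 2.
2 is placed in column 4, so r4c4 = 5.
5 is placed in row 3; hence r3c4 = 4.
Completed grid: 3 5 1 2 4 / 2 4 5 1 3 / 1 2 3 4 5 / 4 3 2 5 1 / 5 1 4 3 2.

4 3 2 5 1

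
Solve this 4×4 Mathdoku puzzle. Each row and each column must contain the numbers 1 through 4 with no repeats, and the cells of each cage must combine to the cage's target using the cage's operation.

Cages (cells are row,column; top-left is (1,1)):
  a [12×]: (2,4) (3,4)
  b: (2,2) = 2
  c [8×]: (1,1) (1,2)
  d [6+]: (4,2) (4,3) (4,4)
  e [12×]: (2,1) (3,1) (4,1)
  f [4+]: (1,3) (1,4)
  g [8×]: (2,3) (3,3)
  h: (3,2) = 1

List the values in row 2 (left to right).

1 2 4 3

Cage b is given, leaving (2,2) = 2.
2 is placed in row 2; hence (2,3) = 4.
4 is placed in row 2, so (2,4) = 3.
Cage h is given, leaving (3,2) = 1.
4 is placed in column 3, so (3,3) = 2.
Column 4 already has 3, which forces (3,4) = 4.
Column 2 now contains 1, leaving (4,2) = 3.
Row 4 already has 3, which forces (4,3) = 1.
1 is placed in row 4, which forces (4,4) = 2.
Cage c needs two cells with product 8; hence (1,1) = 2.
2 is placed in column 2, so (1,2) = 4.
1 is placed in column 3, which forces (1,3) = 3.
Column 4 already has 3; hence (1,4) = 1.
Row 2 now contains 3, which forces (2,1) = 1.
Row 3 already has 4, so (3,1) = 3.
1 is placed in row 4; hence (4,1) = 4.
Completed grid: 2 4 3 1 / 1 2 4 3 / 3 1 2 4 / 4 3 1 2.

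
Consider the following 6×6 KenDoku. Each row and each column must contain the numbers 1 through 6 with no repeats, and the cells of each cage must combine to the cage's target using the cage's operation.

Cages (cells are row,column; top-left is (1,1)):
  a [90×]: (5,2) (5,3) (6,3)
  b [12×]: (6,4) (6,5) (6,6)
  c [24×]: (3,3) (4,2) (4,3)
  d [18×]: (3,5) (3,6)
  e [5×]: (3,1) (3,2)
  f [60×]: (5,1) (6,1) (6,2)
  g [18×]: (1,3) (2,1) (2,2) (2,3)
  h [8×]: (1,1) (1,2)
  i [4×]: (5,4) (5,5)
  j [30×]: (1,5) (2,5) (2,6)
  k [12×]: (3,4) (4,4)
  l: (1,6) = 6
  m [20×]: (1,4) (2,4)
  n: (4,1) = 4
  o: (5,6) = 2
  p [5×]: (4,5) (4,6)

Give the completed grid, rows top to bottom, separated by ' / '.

Cage l is given, so (1,6) = 6.
Column 6 already has 6, so (3,6) = 3.
N is a freebie, so (4,1) = 4.
Cage o is a single given cell, leaving (5,6) = 2.
4 is placed in column 1; hence (1,1) = 2.
The two cells of cage h must have product 8, leaving (1,2) = 4.
Row 1 already has 4, so (1,4) = 5.
5 is placed in column 4, leaving (2,4) = 4.
Row 3 already has 3, which forces (3,5) = 6.
Column 4 already has 4, leaving (5,4) = 1.
Row 5 now contains 1; hence (5,5) = 4.
Cage j needs product 30, leaving (1,5) = 3.
Cage j has product 30, leaving (2,5) = 2.
Cage j has product 30; hence (2,6) = 5.
Row 3 already has 6; hence (3,4) = 2.
The two cells of cage k must have product 12, which forces (4,4) = 6.
Column 6 already has 5, so (4,6) = 1.
Cage f has product 60, so (6,2) = 2.
Column 4 already has 6; hence (6,4) = 3.
Column 5 already has 2; hence (6,5) = 1.
1 is placed in column 6, which forces (6,6) = 4.
Row 1 now contains 3, which forces (1,3) = 1.
2 is placed in row 3, so (3,3) = 4.
2 is placed in column 2, which forces (4,2) = 3.
Cage c has product 24, which forces (4,3) = 2.
Row 4 now contains 1, leaving (4,5) = 5.
The 3 cells of cage a must have product 90, so (5,3) = 3.
The 4 cells of cage g must have product 18, which forces (2,1) = 3.
Cage g has product 18, which forces (2,2) = 1.
3 is placed in column 3; hence (2,3) = 6.
Column 2 now contains 1, which forces (3,2) = 5.
Column 2 now contains 5; hence (5,2) = 6.
Column 3 now contains 6, which forces (6,3) = 5.
Row 3 now contains 5; hence (3,1) = 1.
Row 5 already has 6, leaving (5,1) = 5.
Row 6 already has 5, so (6,1) = 6.

2 4 1 5 3 6 / 3 1 6 4 2 5 / 1 5 4 2 6 3 / 4 3 2 6 5 1 / 5 6 3 1 4 2 / 6 2 5 3 1 4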